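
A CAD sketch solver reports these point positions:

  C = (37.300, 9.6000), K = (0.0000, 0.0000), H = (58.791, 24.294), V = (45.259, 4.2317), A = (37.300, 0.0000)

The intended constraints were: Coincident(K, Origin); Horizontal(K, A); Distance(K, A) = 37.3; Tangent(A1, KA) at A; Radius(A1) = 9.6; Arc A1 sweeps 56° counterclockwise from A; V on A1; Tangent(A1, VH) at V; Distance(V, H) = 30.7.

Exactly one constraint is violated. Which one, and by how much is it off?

Distance(V, H) = 30.7 — off by 6.50.

K = (0.00, 0.00) ✓; K.y = 0.00, A.y = 0.00 ✓; |KA| = 37.30 ✓; ∠(CA, AK) = 90.00° ✓; |CA| = 9.600 ✓; bearing(C→V) − bearing(C→A) = 56.00° ✓; |CV| = 9.600 ✓; ∠(CV, VH) = 90.00° ✓; |VH| = 24.20 ✗.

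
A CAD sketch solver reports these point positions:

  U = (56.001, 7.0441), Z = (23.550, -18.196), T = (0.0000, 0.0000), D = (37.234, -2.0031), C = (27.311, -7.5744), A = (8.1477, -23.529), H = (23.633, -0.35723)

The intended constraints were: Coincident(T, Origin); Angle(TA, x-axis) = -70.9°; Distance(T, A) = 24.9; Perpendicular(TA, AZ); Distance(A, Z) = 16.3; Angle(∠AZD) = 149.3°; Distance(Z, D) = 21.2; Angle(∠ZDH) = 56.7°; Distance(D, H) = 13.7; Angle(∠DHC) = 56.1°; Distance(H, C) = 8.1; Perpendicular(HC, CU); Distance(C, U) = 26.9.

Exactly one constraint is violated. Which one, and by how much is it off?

Distance(C, U) = 26.9 — off by 5.30.

T = (0.00, 0.00) ✓; TA at -70.90° ✓; |TA| = 24.90 ✓; ∠(TA, AZ) = 90.00° ✓; |AZ| = 16.30 ✓; ∠AZD = 149.3° ✓; |ZD| = 21.20 ✓; ∠ZDH = 56.70° ✓; |DH| = 13.70 ✓; ∠DHC = 56.10° ✓; |HC| = 8.100 ✓; ∠(HC, CU) = 90.00° ✓; |CU| = 32.20 ✗.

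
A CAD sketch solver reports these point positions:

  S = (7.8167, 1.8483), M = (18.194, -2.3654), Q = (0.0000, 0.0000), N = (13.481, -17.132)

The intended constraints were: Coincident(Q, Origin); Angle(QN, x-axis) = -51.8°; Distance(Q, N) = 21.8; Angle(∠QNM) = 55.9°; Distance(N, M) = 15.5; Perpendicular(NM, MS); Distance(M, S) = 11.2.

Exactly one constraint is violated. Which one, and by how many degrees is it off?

Perpendicular(NM, MS) — off by 4.40°.

Q = (0.00, 0.00) ✓; QN at -51.80° ✓; |QN| = 21.80 ✓; ∠QNM = 55.90° ✓; |NM| = 15.50 ✓; ∠(NM, MS) = 85.60° ✗; |MS| = 11.20 ✓.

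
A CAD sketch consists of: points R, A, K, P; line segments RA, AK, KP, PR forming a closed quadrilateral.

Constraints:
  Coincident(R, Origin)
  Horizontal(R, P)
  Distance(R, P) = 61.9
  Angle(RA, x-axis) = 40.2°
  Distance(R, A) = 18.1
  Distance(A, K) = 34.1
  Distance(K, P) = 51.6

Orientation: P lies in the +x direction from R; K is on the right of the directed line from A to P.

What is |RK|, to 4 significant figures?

27.17

R is at the origin; RP is horizontal with |RP| = 61.9 and P in +x, so P = (61.9, 0). RA runs at 40.2° with |RA| = 18.1, so A = (13.82, 11.68). K is determined by |AK| = 34.1 and |KP| = 51.6 together: it lies at the intersection of circle(A, 34.1) and circle(P, 51.6). With |AP| = 49.47, the foot of the radical line on AP is 9.580 from A and the perpendicular offset is √(34.1² − 9.580²) = 32.73. Taking the right-of-AP solution: K = (15.41, -22.38).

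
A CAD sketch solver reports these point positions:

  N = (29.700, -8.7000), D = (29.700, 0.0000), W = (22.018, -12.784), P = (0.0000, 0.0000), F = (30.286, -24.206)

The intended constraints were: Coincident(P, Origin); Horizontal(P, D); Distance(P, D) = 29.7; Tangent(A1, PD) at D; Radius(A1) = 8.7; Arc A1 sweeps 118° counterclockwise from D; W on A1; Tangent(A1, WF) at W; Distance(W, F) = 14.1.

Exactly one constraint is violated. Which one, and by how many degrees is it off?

Tangent(A1, WF) at W — off by 7.90°.

P = (0.00, 0.00) ✓; P.y = 0.00, D.y = 0.00 ✓; |PD| = 29.70 ✓; ∠(ND, DP) = 90.00° ✓; |ND| = 8.700 ✓; bearing(N→W) − bearing(N→D) = 118.0° ✓; |NW| = 8.700 ✓; ∠(NW, WF) = 82.10° ✗; |WF| = 14.10 ✓.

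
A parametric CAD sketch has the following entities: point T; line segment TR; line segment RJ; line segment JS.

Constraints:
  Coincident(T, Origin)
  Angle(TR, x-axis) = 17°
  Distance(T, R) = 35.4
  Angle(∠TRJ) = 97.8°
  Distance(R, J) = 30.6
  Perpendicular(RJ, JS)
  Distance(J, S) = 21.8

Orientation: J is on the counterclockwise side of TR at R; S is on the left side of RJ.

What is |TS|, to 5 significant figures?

37.810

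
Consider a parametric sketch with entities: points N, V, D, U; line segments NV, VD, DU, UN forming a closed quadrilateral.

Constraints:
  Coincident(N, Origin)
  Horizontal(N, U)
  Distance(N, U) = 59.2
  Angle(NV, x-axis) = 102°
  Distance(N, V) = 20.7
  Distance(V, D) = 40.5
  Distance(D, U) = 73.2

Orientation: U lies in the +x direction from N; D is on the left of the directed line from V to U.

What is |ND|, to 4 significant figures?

58.32

Checks: |NU| = 59.20 ✓; |NV| = 20.70 ✓; |VD| = 40.50 ✓; |DU| = 73.20 ✓.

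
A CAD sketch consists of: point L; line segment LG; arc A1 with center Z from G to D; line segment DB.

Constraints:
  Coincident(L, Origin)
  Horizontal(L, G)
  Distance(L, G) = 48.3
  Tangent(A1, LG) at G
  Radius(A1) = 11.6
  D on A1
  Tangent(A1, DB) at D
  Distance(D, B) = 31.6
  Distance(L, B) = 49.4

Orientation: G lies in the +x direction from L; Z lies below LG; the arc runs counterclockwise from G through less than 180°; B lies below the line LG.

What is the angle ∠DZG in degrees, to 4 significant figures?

76.35°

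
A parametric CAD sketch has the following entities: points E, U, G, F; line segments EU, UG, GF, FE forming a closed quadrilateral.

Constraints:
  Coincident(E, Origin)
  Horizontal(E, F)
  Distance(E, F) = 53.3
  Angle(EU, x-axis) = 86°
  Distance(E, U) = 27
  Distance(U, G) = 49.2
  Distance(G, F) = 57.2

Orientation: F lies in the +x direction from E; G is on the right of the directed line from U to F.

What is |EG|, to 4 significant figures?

22.26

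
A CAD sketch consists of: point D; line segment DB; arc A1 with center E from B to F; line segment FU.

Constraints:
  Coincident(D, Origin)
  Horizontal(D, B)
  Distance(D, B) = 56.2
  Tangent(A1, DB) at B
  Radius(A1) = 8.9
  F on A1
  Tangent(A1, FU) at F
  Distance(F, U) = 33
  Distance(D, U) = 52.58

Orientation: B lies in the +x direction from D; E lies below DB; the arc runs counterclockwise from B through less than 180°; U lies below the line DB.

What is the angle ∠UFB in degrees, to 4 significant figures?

144.4°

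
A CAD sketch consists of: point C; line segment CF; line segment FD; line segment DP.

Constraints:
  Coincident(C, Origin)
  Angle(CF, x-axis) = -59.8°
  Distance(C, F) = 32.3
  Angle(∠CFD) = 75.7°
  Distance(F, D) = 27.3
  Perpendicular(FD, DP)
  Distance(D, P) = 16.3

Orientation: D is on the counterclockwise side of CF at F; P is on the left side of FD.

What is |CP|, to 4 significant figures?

24.46

∠CFD = 75.7°, so FD runs at -59.8° + (180° − 75.7°) = 44.50° from the x-axis; with |FD| = 27.3, D = F + 27.3·(cos 44.50°, sin 44.50°) = (35.72, -8.781). FD ⟂ DP; with |DP| = 16.3 on the left of FD, P = D + 16.3·(-0.7009, 0.7133) = (24.29, 2.845). Then |CP| = |P − C| = 24.46.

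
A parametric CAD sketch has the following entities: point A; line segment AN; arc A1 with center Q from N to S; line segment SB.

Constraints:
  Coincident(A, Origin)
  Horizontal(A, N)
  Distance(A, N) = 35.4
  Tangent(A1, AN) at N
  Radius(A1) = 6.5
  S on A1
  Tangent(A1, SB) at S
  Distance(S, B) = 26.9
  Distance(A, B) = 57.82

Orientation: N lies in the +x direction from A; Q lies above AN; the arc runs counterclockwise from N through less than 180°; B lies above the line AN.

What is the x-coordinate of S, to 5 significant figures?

41.646

Checks: |QS| = 6.500 ✓; ∠(QS, SB) = 90.00° ✓; |SB| = 26.90 ✓; |AB| = 57.82 ✓.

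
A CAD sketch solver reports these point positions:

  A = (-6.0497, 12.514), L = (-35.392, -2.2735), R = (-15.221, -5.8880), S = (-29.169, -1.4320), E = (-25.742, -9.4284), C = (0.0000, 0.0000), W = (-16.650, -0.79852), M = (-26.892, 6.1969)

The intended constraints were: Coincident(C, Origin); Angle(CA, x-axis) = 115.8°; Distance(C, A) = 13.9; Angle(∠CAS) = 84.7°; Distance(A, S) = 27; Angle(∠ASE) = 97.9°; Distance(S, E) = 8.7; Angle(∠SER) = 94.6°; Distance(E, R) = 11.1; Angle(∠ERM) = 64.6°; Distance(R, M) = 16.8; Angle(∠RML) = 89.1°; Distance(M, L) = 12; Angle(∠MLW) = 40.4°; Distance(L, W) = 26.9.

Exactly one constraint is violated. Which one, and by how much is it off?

Distance(L, W) = 26.9 — off by 8.10.

C = (0.00, 0.00) ✓; CA at 115.8° ✓; |CA| = 13.90 ✓; ∠CAS = 84.70° ✓; |AS| = 27.00 ✓; ∠ASE = 97.90° ✓; |SE| = 8.700 ✓; ∠SER = 94.60° ✓; |ER| = 11.10 ✓; ∠ERM = 64.60° ✓; |RM| = 16.80 ✓; ∠RML = 89.10° ✓; |ML| = 12.00 ✓; ∠MLW = 40.40° ✓; |LW| = 18.80 ✗.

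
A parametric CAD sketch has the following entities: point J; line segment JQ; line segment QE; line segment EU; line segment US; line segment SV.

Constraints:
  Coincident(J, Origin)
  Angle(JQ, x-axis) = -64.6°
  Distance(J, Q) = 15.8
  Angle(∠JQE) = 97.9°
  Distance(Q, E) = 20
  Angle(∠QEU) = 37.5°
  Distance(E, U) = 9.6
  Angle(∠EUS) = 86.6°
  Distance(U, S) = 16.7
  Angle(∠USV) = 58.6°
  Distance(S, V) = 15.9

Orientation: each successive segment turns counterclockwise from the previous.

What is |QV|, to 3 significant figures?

20.8

∠EUS = 86.6° gives US at -107° from the x-axis; with |US| = 16.7, S = (12.1, -21.0). ∠USV = 58.6° gives SV at 14.8° from the x-axis; with |SV| = 15.9, V = (27.4, -16.9). Then |QV| = |V − Q| = 20.8.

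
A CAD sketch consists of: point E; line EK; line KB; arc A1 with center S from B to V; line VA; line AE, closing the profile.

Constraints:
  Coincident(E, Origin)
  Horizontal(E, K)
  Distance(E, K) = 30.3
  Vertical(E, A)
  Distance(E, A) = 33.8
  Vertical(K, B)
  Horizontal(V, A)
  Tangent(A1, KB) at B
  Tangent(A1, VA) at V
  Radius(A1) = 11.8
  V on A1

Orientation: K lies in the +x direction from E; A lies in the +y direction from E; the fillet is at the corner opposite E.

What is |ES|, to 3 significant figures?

28.7

EA is vertical with |EA| = 33.8 and A on the +y side, so A = (0.00, 33.8). The virtual corner opposite E is at (30.3, 33.8). The tangent condition forces SB to be normal to KB and since A1 is tangent to VA there, SV ⟂ VA, with radius 11.8, so the center S sits 11.8 in from both sides at S = (18.5, 22.0). Then |ES| = |S − E| = 28.7.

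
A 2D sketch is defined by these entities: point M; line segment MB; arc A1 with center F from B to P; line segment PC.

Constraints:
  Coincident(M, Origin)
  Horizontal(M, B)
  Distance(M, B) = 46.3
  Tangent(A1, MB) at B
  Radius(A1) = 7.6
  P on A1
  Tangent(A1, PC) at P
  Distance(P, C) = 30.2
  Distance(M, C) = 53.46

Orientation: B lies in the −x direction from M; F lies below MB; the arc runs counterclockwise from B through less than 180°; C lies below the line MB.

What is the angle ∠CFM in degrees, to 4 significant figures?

83.85°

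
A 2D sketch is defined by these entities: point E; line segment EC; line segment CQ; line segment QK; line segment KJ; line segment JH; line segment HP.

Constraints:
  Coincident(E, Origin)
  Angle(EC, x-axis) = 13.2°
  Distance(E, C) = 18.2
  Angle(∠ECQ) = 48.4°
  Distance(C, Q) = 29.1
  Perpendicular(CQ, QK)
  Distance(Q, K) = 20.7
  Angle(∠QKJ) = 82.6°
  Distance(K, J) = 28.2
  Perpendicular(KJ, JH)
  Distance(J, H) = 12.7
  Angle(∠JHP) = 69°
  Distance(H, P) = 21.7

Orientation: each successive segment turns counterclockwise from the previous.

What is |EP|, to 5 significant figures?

9.8470

KJ ⟂ JH, so JH runs at 62.200°; with |JH| = 12.7, H = (12.876, 2.0973). ∠JHP = 69.0° gives HP at 173.20° from the x-axis; with |HP| = 21.7, P = (-8.6710, 4.6667). Then |EP| = |P − E| = 9.8470.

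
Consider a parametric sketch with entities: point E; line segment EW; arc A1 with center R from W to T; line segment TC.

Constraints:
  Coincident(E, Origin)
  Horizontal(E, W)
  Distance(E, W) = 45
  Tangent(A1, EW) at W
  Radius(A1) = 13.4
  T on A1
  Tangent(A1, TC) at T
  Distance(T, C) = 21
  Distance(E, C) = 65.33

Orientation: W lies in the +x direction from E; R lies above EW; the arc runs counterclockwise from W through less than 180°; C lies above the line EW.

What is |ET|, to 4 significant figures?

60.30

E is at the origin; E and W share the same y with |EW| = 45.0 and W on the +x side, so W = (45.00, 0.000). Since A1 is tangent to EW there, RW ⟂ EW, so R = W + (0, 13.4) = (45.00, 13.40). Since RT ⟂ TC (tangency), |RC| = √(13.4² + 21.0²) = 24.91 regardless of where T sits on A1. So C lies on both circle(E, 65.33) and circle(R, 24.91); the above-EW intersection is C = (54.13, 36.58). T is the foot of the tangent from C: T = (58.15, 15.97).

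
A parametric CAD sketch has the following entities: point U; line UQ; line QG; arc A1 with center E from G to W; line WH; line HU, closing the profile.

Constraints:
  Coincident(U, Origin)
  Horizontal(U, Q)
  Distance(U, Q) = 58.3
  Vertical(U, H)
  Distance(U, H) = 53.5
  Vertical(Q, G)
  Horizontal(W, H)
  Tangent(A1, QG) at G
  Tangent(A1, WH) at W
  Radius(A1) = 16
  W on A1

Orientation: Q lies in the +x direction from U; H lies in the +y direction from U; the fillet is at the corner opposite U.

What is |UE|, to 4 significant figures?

56.53

U is at the origin; UQ is horizontal with |UQ| = 58.3 and Q on the +x side, so Q = (58.30, 0.000). U and H share the same x with |UH| = 53.5 and H on the +y side, so H = (0.000, 53.50). The virtual corner opposite U is at (58.30, 53.50). Tangency of A1 to QG means the radius EG is perpendicular to QG and since A1 is tangent to WH there, EW ⟂ WH, with radius 16.0, so the center E sits 16.0 in from both sides at E = (42.30, 37.50). Then |UE| = |E − U| = 56.53.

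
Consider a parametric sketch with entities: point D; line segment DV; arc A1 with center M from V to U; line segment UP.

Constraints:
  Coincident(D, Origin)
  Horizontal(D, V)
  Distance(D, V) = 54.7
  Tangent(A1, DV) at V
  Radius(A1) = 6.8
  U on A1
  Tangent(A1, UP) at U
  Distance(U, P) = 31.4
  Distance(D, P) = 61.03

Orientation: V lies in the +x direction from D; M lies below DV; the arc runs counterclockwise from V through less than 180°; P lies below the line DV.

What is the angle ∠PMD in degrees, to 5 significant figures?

84.396°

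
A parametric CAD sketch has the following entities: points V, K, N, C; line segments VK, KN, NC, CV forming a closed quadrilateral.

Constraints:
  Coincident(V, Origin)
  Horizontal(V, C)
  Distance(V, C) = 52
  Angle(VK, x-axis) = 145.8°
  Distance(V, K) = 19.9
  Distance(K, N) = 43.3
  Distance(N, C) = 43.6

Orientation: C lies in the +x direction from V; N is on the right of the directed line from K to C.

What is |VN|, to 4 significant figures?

24.23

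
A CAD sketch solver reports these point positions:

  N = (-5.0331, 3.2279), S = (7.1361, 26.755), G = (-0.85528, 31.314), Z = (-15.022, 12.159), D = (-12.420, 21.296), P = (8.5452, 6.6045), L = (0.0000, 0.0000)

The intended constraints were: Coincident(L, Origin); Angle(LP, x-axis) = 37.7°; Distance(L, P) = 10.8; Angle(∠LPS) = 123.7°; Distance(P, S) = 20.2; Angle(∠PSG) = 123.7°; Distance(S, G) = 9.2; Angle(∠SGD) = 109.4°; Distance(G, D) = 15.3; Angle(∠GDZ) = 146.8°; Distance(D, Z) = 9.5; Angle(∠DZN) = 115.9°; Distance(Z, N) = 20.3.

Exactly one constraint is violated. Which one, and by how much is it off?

Distance(Z, N) = 20.3 — off by 6.90.

L = (0.00, 0.00) ✓; LP at 37.70° ✓; |LP| = 10.80 ✓; ∠LPS = 123.7° ✓; |PS| = 20.20 ✓; ∠PSG = 123.7° ✓; |SG| = 9.200 ✓; ∠SGD = 109.4° ✓; |GD| = 15.30 ✓; ∠GDZ = 146.8° ✓; |DZ| = 9.500 ✓; ∠DZN = 115.9° ✓; |ZN| = 13.40 ✗.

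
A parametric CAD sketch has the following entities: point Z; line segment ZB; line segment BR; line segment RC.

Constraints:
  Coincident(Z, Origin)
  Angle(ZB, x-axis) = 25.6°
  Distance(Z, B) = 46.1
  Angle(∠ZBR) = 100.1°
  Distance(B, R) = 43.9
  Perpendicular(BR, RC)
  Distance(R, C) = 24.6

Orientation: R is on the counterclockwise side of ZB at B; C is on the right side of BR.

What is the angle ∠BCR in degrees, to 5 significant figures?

60.735°

∠ZBR = 100.1°, so BR runs at 25.6° + (180° − 100.1°) = 105.50° from the x-axis; with |BR| = 43.9, R = B + 43.9·(cos 105.50°, sin 105.50°) = (29.843, 62.223). BR ⟂ RC; with |RC| = 24.6 on the right of BR, C = R + 24.6·(0.96363, 0.26724) = (53.548, 68.797). Then cos ∠BCR = CB·CR / (|CB||CR|), giving 60.735°.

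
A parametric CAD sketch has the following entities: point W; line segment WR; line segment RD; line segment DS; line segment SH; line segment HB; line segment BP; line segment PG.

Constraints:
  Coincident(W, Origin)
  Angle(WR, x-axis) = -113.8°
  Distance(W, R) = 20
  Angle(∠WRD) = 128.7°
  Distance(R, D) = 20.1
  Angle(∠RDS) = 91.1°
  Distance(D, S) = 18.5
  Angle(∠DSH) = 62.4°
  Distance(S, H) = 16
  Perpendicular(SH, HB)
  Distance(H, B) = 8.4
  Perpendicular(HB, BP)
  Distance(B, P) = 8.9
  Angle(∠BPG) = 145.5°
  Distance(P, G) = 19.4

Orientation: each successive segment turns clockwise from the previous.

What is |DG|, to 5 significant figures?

25.791

W is at the origin; WR runs at -113.8° with length 20.0, so R = (-8.0709, -18.299). ∠WRD = 128.7° gives RD at -165.10° from the x-axis; with |RD| = 20.1, D = (-27.495, -23.468). ∠RDS = 91.1° gives DS at 106.00° from the x-axis; with |DS| = 18.5, S = (-32.594, -5.6842). ∠DSH = 62.4° gives SH at -11.600° from the x-axis; with |SH| = 16.0, H = (-16.921, -8.9015). SH ⟂ HB, so HB runs at -101.60°; with |HB| = 8.4, B = (-18.610, -17.130). HB is perpendicular to BP, so BP runs at 168.40°; with |BP| = 8.9, P = (-27.328, -15.340). ∠BPG = 145.5° gives PG at 133.90° from the x-axis; with |PG| = 19.4, G = (-40.780, -1.3616). Then |DG| = |G − D| = 25.791.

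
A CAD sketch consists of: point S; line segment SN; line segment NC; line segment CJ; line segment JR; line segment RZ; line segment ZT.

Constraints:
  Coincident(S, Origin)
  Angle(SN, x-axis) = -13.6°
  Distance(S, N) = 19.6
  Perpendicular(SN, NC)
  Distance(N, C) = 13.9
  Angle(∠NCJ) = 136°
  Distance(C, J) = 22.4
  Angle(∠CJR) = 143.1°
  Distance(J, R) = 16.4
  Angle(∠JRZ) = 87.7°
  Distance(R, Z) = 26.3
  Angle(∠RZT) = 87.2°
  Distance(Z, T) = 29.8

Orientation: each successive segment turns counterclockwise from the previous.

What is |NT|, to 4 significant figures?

6.775

S is at the origin; SN runs at -13.6° with length 19.6, so N = (19.05, -4.609). SN ⟂ NC, so NC runs at 76.40°; with |NC| = 13.9, C = (22.32, 8.901). ∠NCJ = 136.0° gives CJ at 120.4° from the x-axis; with |CJ| = 22.4, J = (10.98, 28.22). ∠CJR = 143.1° gives JR at 157.3° from the x-axis; with |JR| = 16.4, R = (-4.146, 34.55). ∠JRZ = 87.7° gives RZ at -110.4° from the x-axis; with |RZ| = 26.3, Z = (-13.31, 9.900). ∠RZT = 87.2° gives ZT at -17.60° from the x-axis; with |ZT| = 29.8, T = (15.09, 0.8895). Then |NT| = |T − N| = 6.775.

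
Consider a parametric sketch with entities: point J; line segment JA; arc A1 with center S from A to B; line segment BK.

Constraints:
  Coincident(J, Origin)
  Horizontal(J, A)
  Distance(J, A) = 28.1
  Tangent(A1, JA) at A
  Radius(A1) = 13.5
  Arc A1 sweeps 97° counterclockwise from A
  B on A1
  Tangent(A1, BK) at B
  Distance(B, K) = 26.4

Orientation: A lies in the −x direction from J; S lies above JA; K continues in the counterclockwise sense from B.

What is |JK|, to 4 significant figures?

45.06

J is at the origin; JA is horizontal with |JA| = 28.1 and A on the −x side, so A = (-28.10, 0.000). Tangency of A1 to JA means the radius SA is perpendicular to JA, so S = A + (0, 13.5) = (-28.10, 13.50). On A1, A sits at bearing -90° from S; a 97° counterclockwise sweep puts B at bearing 7°, so B = S + 13.5·(cos 7°, sin 7°) = (-14.70, 15.15). The tangent condition forces SB to be normal to BK, so BK runs along (−sin 7°, cos 7°); with |BK| = 26.4, K = (-17.92, 41.35). Then |JK| = |K − J| = 45.06.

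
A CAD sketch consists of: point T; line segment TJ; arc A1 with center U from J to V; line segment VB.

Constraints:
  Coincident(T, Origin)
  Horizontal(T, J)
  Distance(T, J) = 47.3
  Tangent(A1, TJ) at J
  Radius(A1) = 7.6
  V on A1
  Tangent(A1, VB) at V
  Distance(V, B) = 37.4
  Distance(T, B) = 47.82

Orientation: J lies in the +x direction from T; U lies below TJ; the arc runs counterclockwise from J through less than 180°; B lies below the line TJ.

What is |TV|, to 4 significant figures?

40.51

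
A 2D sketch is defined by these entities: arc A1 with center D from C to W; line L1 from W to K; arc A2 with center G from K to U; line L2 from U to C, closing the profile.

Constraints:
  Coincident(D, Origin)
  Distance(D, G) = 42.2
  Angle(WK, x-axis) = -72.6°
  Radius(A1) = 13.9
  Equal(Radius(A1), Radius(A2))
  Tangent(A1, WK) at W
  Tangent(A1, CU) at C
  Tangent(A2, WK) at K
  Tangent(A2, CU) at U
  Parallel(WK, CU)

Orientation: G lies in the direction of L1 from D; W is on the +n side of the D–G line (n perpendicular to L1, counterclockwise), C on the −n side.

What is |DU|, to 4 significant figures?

44.43

Tangency of A1 to both parallel lines with radius 13.9 puts W and C at D ± 13.9·n: W = (13.26, 4.157), C = (-13.26, -4.157). Equal radii place K and U the same way about G: K = G + 13.9·n = (25.88, -36.11), U = G − 13.9·n = (-0.6444, -44.43). Then |DU| = |U − D| = 44.43.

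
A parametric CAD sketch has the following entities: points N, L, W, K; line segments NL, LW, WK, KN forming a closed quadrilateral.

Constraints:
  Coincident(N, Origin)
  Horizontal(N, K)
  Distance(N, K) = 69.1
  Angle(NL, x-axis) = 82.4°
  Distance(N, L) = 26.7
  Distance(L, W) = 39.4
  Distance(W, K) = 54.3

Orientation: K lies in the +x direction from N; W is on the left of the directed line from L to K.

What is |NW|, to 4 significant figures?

59.01

N is at the origin; NK is horizontal with |NK| = 69.1 and K in +x, so K = (69.1, 0). NL runs at 82.4° with |NL| = 26.7, so L = (3.531, 26.47). W is determined by |LW| = 39.4 and |WK| = 54.3 together: it lies at the intersection of circle(L, 39.4) and circle(K, 54.3). With |LK| = 70.71, the foot of the radical line on LK is 25.48 from L and the perpendicular offset is √(39.4² − 25.48²) = 30.05. Taking the left-of-LK solution: W = (38.41, 44.79).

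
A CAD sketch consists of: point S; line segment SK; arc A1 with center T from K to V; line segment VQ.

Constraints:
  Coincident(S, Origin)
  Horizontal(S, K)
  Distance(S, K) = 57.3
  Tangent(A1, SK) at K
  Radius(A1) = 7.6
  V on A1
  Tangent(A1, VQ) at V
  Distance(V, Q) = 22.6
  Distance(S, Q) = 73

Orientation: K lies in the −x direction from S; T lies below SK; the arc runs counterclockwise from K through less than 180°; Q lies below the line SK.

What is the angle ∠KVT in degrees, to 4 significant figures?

47.43°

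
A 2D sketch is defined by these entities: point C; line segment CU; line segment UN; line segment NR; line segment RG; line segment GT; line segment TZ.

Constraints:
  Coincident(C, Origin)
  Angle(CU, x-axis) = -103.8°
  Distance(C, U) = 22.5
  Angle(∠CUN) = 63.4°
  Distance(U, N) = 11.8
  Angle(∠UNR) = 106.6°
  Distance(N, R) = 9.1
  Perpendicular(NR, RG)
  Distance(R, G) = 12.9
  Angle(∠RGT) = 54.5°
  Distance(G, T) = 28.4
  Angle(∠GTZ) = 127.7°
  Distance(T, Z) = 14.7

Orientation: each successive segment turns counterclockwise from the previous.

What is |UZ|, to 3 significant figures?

31.6

C is at the origin; CU runs at -103.8° with length 22.5, so U = (-5.37, -21.9). ∠CUN = 63.4° gives UN at 12.8° from the x-axis; with |UN| = 11.8, N = (6.14, -19.2). ∠UNR = 106.6° gives NR at 86.2° from the x-axis; with |NR| = 9.1, R = (6.74, -10.2). NR ⟂ RG, so RG runs at 176°; with |RG| = 12.9, G = (-6.13, -9.30). ∠RGT = 54.5° gives GT at -58.3° from the x-axis; with |GT| = 28.4, T = (8.79, -33.5). ∠GTZ = 127.7° gives TZ at -6.00° from the x-axis; with |TZ| = 14.7, Z = (23.4, -35.0). Then |UZ| = |Z − U| = 31.6.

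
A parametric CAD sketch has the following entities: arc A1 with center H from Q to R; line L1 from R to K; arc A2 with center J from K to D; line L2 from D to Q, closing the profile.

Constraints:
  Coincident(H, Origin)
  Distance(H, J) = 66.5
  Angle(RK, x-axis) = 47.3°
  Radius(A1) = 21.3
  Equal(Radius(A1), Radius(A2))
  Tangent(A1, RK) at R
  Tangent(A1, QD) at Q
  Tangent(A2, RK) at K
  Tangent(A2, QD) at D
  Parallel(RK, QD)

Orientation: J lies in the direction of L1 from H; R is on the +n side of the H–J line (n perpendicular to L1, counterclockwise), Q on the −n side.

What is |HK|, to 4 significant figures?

69.83

Tangency of A1 to both parallel lines with radius 21.3 puts R and Q at H ± 21.3·n: R = (-15.65, 14.44), Q = (15.65, -14.44). Equal radii place K and D the same way about J: K = J + 21.3·n = (29.44, 63.32), D = J − 21.3·n = (60.75, 34.43). Then |HK| = |K − H| = 69.83.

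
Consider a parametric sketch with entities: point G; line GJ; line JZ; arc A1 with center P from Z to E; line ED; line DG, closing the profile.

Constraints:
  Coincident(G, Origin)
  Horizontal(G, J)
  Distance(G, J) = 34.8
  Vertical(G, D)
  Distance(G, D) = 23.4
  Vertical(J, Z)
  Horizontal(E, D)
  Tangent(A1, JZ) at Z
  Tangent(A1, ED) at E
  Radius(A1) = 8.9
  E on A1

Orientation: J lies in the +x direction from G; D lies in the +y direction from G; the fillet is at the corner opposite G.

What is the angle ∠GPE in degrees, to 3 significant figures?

119°

The virtual corner opposite G is at (34.8, 23.4). Since A1 is tangent to JZ there, PZ ⟂ JZ and since A1 is tangent to ED there, PE ⟂ ED, with radius 8.9, so the center P sits 8.9 in from both sides at P = (25.9, 14.5). That places the tangent points at Z = (34.8, 14.5) on JZ and E = (25.9, 23.4) on ED. Then cos ∠GPE = PG·PE / (|PG||PE|), giving 119°.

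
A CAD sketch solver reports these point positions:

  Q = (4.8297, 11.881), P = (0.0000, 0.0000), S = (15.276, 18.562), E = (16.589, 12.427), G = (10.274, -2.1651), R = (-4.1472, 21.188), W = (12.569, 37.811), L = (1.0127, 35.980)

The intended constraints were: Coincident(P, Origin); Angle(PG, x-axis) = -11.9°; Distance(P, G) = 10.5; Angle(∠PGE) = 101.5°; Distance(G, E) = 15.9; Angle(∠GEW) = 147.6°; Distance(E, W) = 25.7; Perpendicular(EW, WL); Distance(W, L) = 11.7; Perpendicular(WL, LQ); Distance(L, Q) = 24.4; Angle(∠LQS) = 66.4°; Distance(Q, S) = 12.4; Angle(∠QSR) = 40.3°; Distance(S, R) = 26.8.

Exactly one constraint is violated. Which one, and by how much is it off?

Distance(S, R) = 26.8 — off by 7.20.

P = (0.00, 0.00) ✓; PG at -11.90° ✓; |PG| = 10.50 ✓; ∠PGE = 101.5° ✓; |GE| = 15.90 ✓; ∠GEW = 147.6° ✓; |EW| = 25.70 ✓; ∠(EW, WL) = 90.00° ✓; |WL| = 11.70 ✓; ∠(WL, LQ) = 90.00° ✓; |LQ| = 24.40 ✓; ∠LQS = 66.40° ✓; |QS| = 12.40 ✓; ∠QSR = 40.30° ✓; |SR| = 19.60 ✗.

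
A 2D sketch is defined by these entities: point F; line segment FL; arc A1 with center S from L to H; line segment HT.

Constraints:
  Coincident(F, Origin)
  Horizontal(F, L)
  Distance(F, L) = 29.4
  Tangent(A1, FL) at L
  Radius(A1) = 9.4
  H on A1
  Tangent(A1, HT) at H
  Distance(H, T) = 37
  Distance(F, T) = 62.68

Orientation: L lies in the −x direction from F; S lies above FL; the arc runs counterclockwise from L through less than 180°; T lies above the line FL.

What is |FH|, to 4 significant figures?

26.52

Checks: F.y = 0.00, L.y = 0.00 ✓; ∠(SL, LF) = 90.00° ✓; |SH| = 9.400 ✓; ∠(SH, HT) = 90.00° ✓; |HT| = 37.00 ✓; |FT| = 62.68 ✓.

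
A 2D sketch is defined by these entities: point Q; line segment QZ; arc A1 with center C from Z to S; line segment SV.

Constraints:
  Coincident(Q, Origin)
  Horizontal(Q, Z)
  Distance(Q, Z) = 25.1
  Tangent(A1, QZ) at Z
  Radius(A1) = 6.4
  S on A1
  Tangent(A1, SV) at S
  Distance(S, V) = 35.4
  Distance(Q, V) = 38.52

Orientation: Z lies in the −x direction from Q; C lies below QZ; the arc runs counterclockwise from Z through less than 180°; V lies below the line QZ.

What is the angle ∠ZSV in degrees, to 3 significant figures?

115°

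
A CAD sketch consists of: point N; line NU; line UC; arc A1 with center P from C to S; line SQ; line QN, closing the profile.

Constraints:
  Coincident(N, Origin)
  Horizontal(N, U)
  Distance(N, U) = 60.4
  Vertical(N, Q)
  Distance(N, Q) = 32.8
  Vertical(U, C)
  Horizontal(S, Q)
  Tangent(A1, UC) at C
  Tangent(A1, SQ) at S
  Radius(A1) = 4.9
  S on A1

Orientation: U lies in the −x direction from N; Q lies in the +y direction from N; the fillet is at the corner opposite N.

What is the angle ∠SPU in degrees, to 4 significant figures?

170.0°

N is at the origin; N and U share the same y with |NU| = 60.4 and U on the −x side, so U = (-60.40, 0.000). NQ is vertical with |NQ| = 32.8 and Q on the +y side, so Q = (0.000, 32.80). The virtual corner opposite N is at (-60.40, 32.80). A1 meets UC tangentially, so PC is at right angles to UC and since A1 is tangent to SQ there, PS ⟂ SQ, with radius 4.9, so the center P sits 4.9 in from both sides at P = (-55.50, 27.90). That places the tangent points at C = (-60.40, 27.90) on UC and S = (-55.50, 32.80) on SQ. Then cos ∠SPU = PS·PU / (|PS||PU|), giving 170.0°.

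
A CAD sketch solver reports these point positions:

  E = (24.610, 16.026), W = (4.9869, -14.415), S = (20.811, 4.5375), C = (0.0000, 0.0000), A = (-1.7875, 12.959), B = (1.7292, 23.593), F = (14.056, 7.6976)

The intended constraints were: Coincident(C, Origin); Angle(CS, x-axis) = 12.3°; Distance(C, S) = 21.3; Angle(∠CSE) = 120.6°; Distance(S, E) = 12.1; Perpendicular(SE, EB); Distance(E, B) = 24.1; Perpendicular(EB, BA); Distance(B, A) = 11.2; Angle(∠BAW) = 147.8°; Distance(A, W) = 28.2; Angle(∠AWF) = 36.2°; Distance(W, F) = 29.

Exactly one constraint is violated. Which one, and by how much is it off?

Distance(W, F) = 29 — off by 5.10.

C = (0.00, 0.00) ✓; CS at 12.30° ✓; |CS| = 21.30 ✓; ∠CSE = 120.6° ✓; |SE| = 12.10 ✓; ∠(SE, EB) = 90.00° ✓; |EB| = 24.10 ✓; ∠(EB, BA) = 90.00° ✓; |BA| = 11.20 ✓; ∠BAW = 147.8° ✓; |AW| = 28.20 ✓; ∠AWF = 36.20° ✓; |WF| = 23.90 ✗.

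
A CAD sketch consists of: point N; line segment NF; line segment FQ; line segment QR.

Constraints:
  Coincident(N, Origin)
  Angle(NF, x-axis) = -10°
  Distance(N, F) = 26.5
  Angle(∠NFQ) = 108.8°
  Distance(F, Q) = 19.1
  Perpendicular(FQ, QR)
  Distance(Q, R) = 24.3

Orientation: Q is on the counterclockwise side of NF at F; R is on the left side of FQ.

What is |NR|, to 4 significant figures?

27.65

∠NFQ = 108.8°, so FQ runs at -10.0° + (180° − 108.8°) = 61.20° from the x-axis; with |FQ| = 19.1, Q = F + 19.1·(cos 61.20°, sin 61.20°) = (35.30, 12.14). The perpendicularity gives QR at right angles to FQ; with |QR| = 24.3 on the left of FQ, R = Q + 24.3·(-0.8763, 0.4818) = (14.00, 23.84). Then |NR| = |R − N| = 27.65.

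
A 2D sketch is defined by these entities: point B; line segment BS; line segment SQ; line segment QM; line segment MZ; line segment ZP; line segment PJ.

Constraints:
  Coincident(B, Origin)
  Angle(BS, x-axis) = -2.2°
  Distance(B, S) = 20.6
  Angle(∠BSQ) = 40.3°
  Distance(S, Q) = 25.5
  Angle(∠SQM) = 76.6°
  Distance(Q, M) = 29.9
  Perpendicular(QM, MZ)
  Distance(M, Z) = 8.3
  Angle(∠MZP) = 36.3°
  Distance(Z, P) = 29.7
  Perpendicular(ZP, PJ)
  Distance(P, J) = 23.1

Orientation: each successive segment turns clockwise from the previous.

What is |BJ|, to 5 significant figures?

39.044

B is at the origin; BS runs at -2.2° with length 20.6, so S = (20.585, -0.79079). ∠BSQ = 40.3° gives SQ at -141.90° from the x-axis; with |SQ| = 25.5, Q = (0.51797, -16.525). ∠SQM = 76.6° gives QM at 114.70° from the x-axis; with |QM| = 29.9, M = (-11.976, 10.639). QM ⟂ MZ, so MZ runs at 24.700°; with |MZ| = 8.3, Z = (-4.4356, 14.107). ∠MZP = 36.3° gives ZP at -119.00° from the x-axis; with |ZP| = 29.7, P = (-18.834, -11.869). ZP is perpendicular to PJ, so PJ runs at 151.00°; with |PJ| = 23.1, J = (-39.038, -0.66962). Then |BJ| = |J − B| = 39.044.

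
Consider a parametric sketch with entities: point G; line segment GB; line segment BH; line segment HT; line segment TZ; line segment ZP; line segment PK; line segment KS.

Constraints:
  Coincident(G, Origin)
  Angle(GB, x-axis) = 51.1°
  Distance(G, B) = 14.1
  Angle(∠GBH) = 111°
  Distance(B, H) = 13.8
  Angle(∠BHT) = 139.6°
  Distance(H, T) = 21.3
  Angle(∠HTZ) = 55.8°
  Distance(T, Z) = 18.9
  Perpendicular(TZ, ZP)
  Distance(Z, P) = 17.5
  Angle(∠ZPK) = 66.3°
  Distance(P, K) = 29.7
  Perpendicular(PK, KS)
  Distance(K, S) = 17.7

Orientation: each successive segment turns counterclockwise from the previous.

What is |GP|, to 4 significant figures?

16.57

∠HTZ = 55.8° gives TZ at -75.30° from the x-axis; with |TZ| = 18.9, Z = (-13.35, 11.74). The perpendicularity gives ZP at right angles to TZ, so ZP runs at 14.70°; with |ZP| = 17.5, P = (3.578, 16.18). Then |GP| = |P − G| = 16.57.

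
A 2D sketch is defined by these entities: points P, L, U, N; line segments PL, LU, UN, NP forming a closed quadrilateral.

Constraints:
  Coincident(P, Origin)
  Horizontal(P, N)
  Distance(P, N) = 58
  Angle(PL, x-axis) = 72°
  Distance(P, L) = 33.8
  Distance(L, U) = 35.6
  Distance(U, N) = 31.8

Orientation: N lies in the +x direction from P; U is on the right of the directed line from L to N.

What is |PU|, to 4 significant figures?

26.20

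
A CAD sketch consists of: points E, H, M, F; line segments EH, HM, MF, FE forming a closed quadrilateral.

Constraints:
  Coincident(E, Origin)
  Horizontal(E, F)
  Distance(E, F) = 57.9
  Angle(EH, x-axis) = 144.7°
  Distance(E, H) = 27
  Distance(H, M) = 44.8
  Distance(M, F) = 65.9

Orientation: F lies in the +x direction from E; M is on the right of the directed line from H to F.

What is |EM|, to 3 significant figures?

25.2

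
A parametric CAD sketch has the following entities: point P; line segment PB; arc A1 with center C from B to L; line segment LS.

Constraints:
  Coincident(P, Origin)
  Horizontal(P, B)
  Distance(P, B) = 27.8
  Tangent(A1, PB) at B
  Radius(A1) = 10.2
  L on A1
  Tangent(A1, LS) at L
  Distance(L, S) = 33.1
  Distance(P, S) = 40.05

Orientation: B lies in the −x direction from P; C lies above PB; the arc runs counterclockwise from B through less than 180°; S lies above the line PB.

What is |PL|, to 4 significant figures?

19.45

P is at the origin; P and B share the same y with |PB| = 27.8 and B on the −x side, so B = (-27.80, 0.000). Tangency of A1 to PB means the radius CB is perpendicular to PB, so C = B + (0, 10.2) = (-27.80, 10.20). Since CL ⟂ LS (tangency), |CS| = √(10.2² + 33.1²) = 34.64 regardless of where L sits on A1. So S lies on both circle(P, 40.05) and circle(C, 34.64); the above-PB intersection is S = (-8.700, 39.09). L is the foot of the tangent from S: L = (-18.01, 7.330).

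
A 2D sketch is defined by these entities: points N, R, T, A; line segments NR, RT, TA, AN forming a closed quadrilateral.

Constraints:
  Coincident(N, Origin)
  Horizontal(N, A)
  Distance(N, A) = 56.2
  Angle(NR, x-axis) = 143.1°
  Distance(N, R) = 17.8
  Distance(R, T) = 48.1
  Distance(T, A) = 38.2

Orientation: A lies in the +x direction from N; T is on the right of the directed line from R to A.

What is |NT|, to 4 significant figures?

30.31

N is at the origin; NA is horizontal with |NA| = 56.2 and A in +x, so A = (56.2, 0). NR runs at 143.1° with |NR| = 17.8, so R = (-14.23, 10.69). T is determined by |RT| = 48.1 and |TA| = 38.2 together: it lies at the intersection of circle(R, 48.1) and circle(A, 38.2). With |RA| = 71.24, the foot of the radical line on RA is 41.62 from R and the perpendicular offset is √(48.1² − 41.62²) = 24.12. Taking the right-of-RA solution: T = (23.29, -19.40).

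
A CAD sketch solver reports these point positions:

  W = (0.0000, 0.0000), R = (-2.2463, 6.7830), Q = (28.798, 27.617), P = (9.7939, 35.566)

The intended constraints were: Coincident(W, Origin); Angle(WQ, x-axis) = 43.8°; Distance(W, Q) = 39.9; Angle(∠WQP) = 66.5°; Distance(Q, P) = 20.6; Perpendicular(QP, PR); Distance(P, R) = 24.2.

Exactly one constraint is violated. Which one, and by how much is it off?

Distance(P, R) = 24.2 — off by 7.00.

W = (0.00, 0.00) ✓; WQ at 43.80° ✓; |WQ| = 39.90 ✓; ∠WQP = 66.50° ✓; |QP| = 20.60 ✓; ∠(QP, PR) = 90.00° ✓; |PR| = 31.20 ✗.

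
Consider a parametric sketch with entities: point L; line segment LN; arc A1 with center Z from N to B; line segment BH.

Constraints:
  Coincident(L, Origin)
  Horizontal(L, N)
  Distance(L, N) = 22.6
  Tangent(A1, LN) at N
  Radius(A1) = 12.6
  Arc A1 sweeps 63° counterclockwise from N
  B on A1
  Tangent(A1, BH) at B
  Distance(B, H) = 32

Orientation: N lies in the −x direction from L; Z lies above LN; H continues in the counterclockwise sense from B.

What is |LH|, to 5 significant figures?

35.532

L is at the origin; LN is horizontal with |LN| = 22.6 and N on the −x side, so N = (-22.600, 0.0000). Since A1 is tangent to LN there, ZN ⟂ LN, so Z = N + (0, 12.6) = (-22.600, 12.600). On A1, N sits at bearing -90° from Z; a 63° counterclockwise sweep puts B at bearing -27°, so B = Z + 12.6·(cos -27°, sin -27°) = (-11.373, 6.8797). Since A1 is tangent to BH there, ZB ⟂ BH, so BH runs along (−sin -27°, cos -27°); with |BH| = 32.0, H = (3.1544, 35.392). Then |LH| = |H − L| = 35.532.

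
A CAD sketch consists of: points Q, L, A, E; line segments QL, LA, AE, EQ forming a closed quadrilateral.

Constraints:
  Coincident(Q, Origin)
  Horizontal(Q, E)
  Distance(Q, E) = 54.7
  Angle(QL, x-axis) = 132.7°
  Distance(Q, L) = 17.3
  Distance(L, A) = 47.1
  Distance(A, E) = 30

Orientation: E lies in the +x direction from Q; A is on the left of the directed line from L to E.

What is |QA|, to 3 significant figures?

40.9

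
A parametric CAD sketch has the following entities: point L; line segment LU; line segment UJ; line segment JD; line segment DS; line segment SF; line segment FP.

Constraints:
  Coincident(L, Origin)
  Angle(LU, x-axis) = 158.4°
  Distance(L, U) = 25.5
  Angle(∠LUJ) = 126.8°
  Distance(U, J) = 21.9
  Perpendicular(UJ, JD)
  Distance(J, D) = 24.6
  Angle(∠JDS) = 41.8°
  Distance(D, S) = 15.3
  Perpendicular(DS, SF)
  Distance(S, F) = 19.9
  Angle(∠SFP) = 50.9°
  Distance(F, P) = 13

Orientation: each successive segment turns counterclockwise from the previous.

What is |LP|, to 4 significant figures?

43.08

The perpendicularity gives SF at right angles to DS, so SF runs at 169.8°; with |SF| = 19.9, F = (-46.35, -4.458). ∠SFP = 50.9° gives FP at -61.10° from the x-axis; with |FP| = 13.0, P = (-40.07, -15.84). Then |LP| = |P − L| = 43.08.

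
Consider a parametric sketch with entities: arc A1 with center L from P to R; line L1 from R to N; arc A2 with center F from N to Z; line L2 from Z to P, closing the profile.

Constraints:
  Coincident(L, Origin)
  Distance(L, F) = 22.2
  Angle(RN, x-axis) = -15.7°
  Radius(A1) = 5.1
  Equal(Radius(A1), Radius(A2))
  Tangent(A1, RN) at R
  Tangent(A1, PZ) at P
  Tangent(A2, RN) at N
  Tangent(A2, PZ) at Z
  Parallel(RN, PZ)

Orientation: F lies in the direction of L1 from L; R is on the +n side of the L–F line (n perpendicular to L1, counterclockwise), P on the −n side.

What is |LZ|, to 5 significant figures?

22.778

The slot axis is L1's direction at -15.7°, so u = (cos -15.7°, sin -15.7°) = (0.96269, -0.27060) and n = (−sin -15.7°, cos -15.7°) = (0.27060, 0.96269). L is at the origin and F lies 22.2 along u from L, so F = 22.2·u = (21.372, -6.0073). Tangency of A1 to both parallel lines with radius 5.1 puts R and P at L ± 5.1·n: R = (1.3801, 4.9097), P = (-1.3801, -4.9097). Equal radii place N and Z the same way about F: N = F + 5.1·n = (22.752, -1.0976), Z = F − 5.1·n = (19.992, -10.917). Then |LZ| = |Z − L| = 22.778.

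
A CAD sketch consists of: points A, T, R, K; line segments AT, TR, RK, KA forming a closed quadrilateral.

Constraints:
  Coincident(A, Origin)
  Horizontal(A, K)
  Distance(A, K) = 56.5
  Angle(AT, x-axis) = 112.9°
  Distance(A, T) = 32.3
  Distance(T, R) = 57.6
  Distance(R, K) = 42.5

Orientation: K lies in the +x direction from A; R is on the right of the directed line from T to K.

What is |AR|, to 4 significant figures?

26.31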